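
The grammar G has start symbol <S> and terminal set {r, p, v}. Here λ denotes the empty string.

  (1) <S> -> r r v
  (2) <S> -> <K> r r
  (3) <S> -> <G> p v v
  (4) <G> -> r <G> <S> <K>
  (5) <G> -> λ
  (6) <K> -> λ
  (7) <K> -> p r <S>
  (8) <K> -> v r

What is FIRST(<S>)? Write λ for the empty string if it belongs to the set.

FIRST(<G>): from <G>->r <G> <S> <K> we get {r}; from <G>->λ we get {λ}. So FIRST(<G>) = {λ, r}.
FIRST(<K>): from <K>->λ we get {λ}; from <K>->p r <S> we get {p}; from <K>->v r we get {v}. So FIRST(<K>) = {λ, p, v}.
FIRST(<S>): from <S>->r r v we get {r}; from <S>-><K> r r we get {p, r, v}; from <S>-><G> p v v we get {p, r}. So FIRST(<S>) = {p, r, v}.

{p, r, v}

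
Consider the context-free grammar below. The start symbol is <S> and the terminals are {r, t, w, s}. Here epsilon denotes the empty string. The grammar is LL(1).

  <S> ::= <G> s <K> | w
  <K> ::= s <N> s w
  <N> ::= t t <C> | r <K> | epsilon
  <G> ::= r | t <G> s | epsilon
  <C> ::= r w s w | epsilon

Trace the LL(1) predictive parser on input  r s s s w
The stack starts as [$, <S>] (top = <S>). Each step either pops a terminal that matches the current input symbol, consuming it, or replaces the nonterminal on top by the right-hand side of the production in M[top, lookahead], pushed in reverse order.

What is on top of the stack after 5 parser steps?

step 1: stack=$ <S>  input=r s s s w $  — expand <S> ::= <G> s <K>
step 2: stack=$ <K> s <G>  input=r s s s w $  — expand <G> ::= r
step 3: stack=$ <K> s r  input=r s s s w $  — match r
step 4: stack=$ <K> s  input=s s s w $  — match s
step 5: stack=$ <K>  input=s s w $  — expand <K> ::= s <N> s w
Stack after step 5: $ w s <N> s (top = s).

s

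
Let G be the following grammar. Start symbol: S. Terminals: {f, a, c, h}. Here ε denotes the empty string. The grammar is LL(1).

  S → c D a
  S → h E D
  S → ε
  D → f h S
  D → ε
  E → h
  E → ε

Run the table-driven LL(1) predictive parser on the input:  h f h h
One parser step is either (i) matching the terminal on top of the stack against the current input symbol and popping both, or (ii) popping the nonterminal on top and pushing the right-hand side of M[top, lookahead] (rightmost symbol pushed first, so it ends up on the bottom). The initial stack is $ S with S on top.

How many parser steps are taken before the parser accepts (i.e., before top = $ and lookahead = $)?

step 1: stack=$ S  input=h f h h $  — expand S → h E D
step 2: stack=$ D E h  input=h f h h $  — match h
step 3: stack=$ D E  input=f h h $  — expand E → ε
step 4: stack=$ D  input=f h h $  — expand D → f h S
step 5: stack=$ S h f  input=f h h $  — match f
step 6: stack=$ S h  input=h h $  — match h
step 7: stack=$ S  input=h $  — expand S → h E D
step 8: stack=$ D E h  input=h $  — match h
step 9: stack=$ D E  input=$  — expand E → ε
step 10: stack=$ D  input=$  — expand D → ε
Accept reached after 10 steps.

10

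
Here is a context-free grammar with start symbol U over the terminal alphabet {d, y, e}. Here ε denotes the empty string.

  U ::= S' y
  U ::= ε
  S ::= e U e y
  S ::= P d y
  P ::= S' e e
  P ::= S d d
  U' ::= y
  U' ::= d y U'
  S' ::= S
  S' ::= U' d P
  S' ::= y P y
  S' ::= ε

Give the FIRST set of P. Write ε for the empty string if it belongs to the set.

FIRST(U'): from U'::=y we get {y}; from U'::=d y U' we get {d}. So FIRST(U') = {d, y}.
FIRST(U): from U::=S' y we get {d, e, y}; from U::=ε we get {ε}. So FIRST(U) = {ε, d, e, y}.
FIRST(S): from S::=e U e y we get {e}; from S::=P d y we get {d, e, y}. So FIRST(S) = {d, e, y}.
FIRST(S'): from S'::=S we get {d, e, y}; from S'::=U' d P we get {d, y}; from S'::=y P y we get {y}; from S'::=ε we get {ε}. So FIRST(S') = {ε, d, e, y}.
FIRST(P): from P::=S' e e we get {d, e, y}; from P::=S d d we get {d, e, y}. So FIRST(P) = {d, e, y}.

{d, e, y}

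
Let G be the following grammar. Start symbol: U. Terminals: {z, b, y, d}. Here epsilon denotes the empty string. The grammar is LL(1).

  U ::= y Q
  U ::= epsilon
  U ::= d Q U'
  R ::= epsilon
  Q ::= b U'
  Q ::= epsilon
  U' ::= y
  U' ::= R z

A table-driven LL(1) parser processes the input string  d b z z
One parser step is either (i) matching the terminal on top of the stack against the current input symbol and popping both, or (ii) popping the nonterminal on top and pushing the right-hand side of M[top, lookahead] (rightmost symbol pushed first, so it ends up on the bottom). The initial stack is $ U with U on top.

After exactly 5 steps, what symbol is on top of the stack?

R

     Stack      Input      Action
  1  $ U        d b z z $  expand U ::= d Q U'
  2  $ U' Q d   d b z z $  match d
  3  $ U' Q     b z z $    expand Q ::= b U'
  4  $ U' U' b  b z z $    match b
  5  $ U' U'    z z $      expand U' ::= R z
Stack after step 5: $ U' z R (top = R).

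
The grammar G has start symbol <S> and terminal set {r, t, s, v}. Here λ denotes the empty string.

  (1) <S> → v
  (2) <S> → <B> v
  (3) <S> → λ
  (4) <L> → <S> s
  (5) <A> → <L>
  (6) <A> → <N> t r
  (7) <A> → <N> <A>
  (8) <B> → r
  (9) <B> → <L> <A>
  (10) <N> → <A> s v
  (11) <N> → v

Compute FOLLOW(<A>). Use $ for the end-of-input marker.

FIRST(<S>) = {λ, r, s, v}  (via <B> v)
FIRST(<L>) = {r, s, v}  (via <S> s)
FIRST(<B>) = {r, s, v}  (via <L> <A>)
FIRST(<A>) = {r, s, v}  (via <L>, <N> t r, <N> <A>)
FIRST(<N>) = {r, s, v}  (via <A> s v)
FOLLOW(<S>) includes $ since <S> is the start symbol.
FOLLOW(<S>): in <L>→<S> s, <S> is followed by s with FIRST {s}. Thus FOLLOW(<S>) = {$, s}.
FOLLOW(<B>): in <S>→<B> v, <B> is followed by v with FIRST {v}. Thus FOLLOW(<B>) = {v}.
FOLLOW(<A>): in <A>→<N> <A>, the suffix after <A> is empty (adds nothing new); in <B>→<L> <A>, the suffix after <A> is empty, so FOLLOW(<A>) ⊇ FOLLOW(<B>) = {v}; in <N>→<A> s v, <A> is followed by s v with FIRST {s}. Thus FOLLOW(<A>) = {s, v}.
FOLLOW(<L>): in <A>→<L>, the suffix after <L> is empty, so FOLLOW(<L>) ⊇ FOLLOW(<A>) = {s, v}; in <B>→<L> <A>, <L> is followed by <A> with FIRST {r, s, v}. Thus FOLLOW(<L>) = {r, s, v}.
FOLLOW(<N>): in <A>→<N> t r, <N> is followed by t r with FIRST {t}; in <A>→<N> <A>, <N> is followed by <A> with FIRST {r, s, v}. Thus FOLLOW(<N>) = {r, s, t, v}.

{s, v}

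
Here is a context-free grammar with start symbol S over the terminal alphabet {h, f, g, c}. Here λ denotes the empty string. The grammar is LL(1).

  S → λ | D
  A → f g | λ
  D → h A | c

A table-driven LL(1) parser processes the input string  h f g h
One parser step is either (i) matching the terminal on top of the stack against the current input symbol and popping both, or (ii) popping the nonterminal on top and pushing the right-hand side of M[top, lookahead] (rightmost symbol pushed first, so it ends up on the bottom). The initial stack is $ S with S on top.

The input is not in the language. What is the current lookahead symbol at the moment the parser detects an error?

     Stack  Input      Action
  1  $ S    h f g h $  expand S → D
  2  $ D    h f g h $  expand D → h A
  3  $ A h  h f g h $  match h
  4  $ A    f g h $    expand A → f g
  5  $ g f  f g h $    match f
  6  $ g    g h $      match g
  7  $      h $        error: stack empty but input remains

h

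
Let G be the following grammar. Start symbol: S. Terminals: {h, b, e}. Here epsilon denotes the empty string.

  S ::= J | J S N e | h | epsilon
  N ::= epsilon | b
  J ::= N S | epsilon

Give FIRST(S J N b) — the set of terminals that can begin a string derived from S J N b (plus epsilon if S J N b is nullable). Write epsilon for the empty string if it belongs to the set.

{b, e, h}

FIRST(N) = {epsilon, b}
FIRST(S) = {epsilon, b, e, h}  (via J, J S N e)
FIRST(J) = {epsilon, b, e, h}  (via N S)
FIRST(S J N b): take FIRST of each symbol in turn, carrying on past any symbol whose FIRST contains epsilon; result {b, e, h}.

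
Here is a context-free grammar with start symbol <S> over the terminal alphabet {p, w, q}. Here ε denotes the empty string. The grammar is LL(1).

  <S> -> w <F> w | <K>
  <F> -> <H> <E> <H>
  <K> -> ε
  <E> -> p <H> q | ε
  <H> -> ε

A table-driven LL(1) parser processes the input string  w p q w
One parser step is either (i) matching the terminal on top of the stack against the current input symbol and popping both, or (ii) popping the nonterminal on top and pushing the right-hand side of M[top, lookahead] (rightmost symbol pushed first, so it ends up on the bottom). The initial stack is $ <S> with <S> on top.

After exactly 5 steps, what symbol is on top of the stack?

step 1: stack=$ <S>  input=w p q w $  — expand <S> -> w <F> w
step 2: stack=$ w <F> w  input=w p q w $  — match w
step 3: stack=$ w <F>  input=p q w $  — expand <F> -> <H> <E> <H>
step 4: stack=$ w <H> <E> <H>  input=p q w $  — expand <H> -> ε
step 5: stack=$ w <H> <E>  input=p q w $  — expand <E> -> p <H> q
Stack after step 5: $ w <H> q <H> p (top = p).

p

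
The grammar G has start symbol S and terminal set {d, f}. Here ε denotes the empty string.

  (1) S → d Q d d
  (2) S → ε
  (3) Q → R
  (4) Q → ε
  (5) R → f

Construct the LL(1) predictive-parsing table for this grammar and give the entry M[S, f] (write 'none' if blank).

FIRST(S): from S→d Q d d we get {d}; from S→ε we get {ε}. So FIRST(S) = {ε, d}.
FIRST(R): from R→f we get {f}. So FIRST(R) = {f}.
FIRST(Q): from Q→R we get {f}; from Q→ε we get {ε}. So FIRST(Q) = {ε, f}.
FOLLOW(S) includes $ since S is the start symbol.
FOLLOW(S): S appears on no right-hand side. Thus FOLLOW(S) = {$}.
For S → d Q d d: FIRST(d Q d d) = {d}, so it goes in M[S, t] for t ∈ {d}.
For S → ε: FIRST(ε) = {ε}, so it goes in M[S, t] for t ∈ {}; since ε ∈ FIRST, also for every t ∈ FOLLOW(S) = {$}.
None of these place a production in M[S, f].

none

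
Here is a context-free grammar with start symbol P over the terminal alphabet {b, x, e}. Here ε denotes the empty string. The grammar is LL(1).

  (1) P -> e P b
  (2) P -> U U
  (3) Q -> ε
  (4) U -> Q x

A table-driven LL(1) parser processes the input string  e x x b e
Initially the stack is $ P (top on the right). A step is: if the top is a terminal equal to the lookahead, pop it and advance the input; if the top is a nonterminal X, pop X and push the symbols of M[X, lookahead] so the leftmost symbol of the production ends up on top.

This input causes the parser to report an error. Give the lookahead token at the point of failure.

e

      Stack      Input        Action
   1  $ P        e x x b e $  expand P -> e P b
   2  $ b P e    e x x b e $  match e
   3  $ b P      x x b e $    expand P -> U U
   4  $ b U U    x x b e $    expand U -> Q x
   5  $ b U x Q  x x b e $    expand Q -> ε
   6  $ b U x    x x b e $    match x
   7  $ b U      x b e $      expand U -> Q x
   8  $ b x Q    x b e $      expand Q -> ε
   9  $ b x      x b e $      match x
  10  $ b        b e $        match b
  11  $          e $          error: stack empty but input remains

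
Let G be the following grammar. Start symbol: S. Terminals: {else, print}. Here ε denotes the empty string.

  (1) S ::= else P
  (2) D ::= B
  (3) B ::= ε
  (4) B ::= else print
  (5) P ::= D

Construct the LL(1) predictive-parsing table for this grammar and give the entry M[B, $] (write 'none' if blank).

B ::= ε

FIRST(S) = {else}
FIRST(B) = {ε, else}
FIRST(D) = {ε, else}  (via B)
FIRST(P) = {ε, else}  (via D)
FOLLOW(S) includes $ since S is the start symbol.
FOLLOW(D): in P::=D, the suffix after D is empty, so FOLLOW(D) ⊇ FOLLOW(P) = {$}. Thus FOLLOW(D) = {$}.
FOLLOW(B): in D::=B, the suffix after B is empty, so FOLLOW(B) ⊇ FOLLOW(D) = {$}. Thus FOLLOW(B) = {$}.
For B ::= ε: FIRST(ε) = {ε}, so it goes in M[B, t] for t ∈ {}; since ε ∈ FIRST, also for every t ∈ FOLLOW(B) = {$}.
For B ::= else print: FIRST(else print) = {else}, so it goes in M[B, t] for t ∈ {else}.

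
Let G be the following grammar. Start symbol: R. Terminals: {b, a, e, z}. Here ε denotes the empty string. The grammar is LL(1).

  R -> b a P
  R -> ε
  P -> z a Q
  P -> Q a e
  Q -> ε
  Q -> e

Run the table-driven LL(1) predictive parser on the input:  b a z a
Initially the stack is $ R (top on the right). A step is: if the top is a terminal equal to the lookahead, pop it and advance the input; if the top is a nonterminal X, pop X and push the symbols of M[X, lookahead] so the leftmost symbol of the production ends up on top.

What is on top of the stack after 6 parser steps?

     Stack    Input      Action
  1  $ R      b a z a $  expand R -> b a P
  2  $ P a b  b a z a $  match b
  3  $ P a    a z a $    match a
  4  $ P      z a $      expand P -> z a Q
  5  $ Q a z  z a $      match z
  6  $ Q a    a $        match a
Stack after step 6: $ Q (top = Q).

Q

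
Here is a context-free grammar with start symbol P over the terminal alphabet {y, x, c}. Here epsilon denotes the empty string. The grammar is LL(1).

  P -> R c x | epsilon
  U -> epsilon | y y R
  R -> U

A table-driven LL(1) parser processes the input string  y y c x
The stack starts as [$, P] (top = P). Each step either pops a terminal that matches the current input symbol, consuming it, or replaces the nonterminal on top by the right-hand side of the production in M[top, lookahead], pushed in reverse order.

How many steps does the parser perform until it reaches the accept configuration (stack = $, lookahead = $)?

9

     Stack        Input      Action
  1  $ P          y y c x $  expand P -> R c x
  2  $ x c R      y y c x $  expand R -> U
  3  $ x c U      y y c x $  expand U -> y y R
  4  $ x c R y y  y y c x $  match y
  5  $ x c R y    y c x $    match y
  6  $ x c R      c x $      expand R -> U
  7  $ x c U      c x $      expand U -> epsilon
  8  $ x c        c x $      match c
  9  $ x          x $        match x
Accept reached after 9 steps.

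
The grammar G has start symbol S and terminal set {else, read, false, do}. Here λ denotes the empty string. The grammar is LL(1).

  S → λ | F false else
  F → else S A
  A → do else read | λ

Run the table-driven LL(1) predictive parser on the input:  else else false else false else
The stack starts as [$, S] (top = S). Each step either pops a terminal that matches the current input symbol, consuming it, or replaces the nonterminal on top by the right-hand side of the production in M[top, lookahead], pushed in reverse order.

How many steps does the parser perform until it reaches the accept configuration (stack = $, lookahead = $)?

      Stack                               Input                              Action
   1  $ S                                 else else false else false else $  expand S → F false else
   2  $ else false F                      else else false else false else $  expand F → else S A
   3  $ else false A S else               else else false else false else $  match else
   4  $ else false A S                    else false else false else $       expand S → F false else
   5  $ else false A else false F         else false else false else $       expand F → else S A
   6  $ else false A else false A S else  else false else false else $       match else
   7  $ else false A else false A S       false else false else $            expand S → λ
   8  $ else false A else false A         false else false else $            expand A → λ
   9  $ else false A else false           false else false else $            match false
  10  $ else false A else                 else false else $                  match else
  11  $ else false A                      false else $                       expand A → λ
  12  $ else false                        false else $                       match false
  13  $ else                              else $                             match else
Accept reached after 13 steps.

13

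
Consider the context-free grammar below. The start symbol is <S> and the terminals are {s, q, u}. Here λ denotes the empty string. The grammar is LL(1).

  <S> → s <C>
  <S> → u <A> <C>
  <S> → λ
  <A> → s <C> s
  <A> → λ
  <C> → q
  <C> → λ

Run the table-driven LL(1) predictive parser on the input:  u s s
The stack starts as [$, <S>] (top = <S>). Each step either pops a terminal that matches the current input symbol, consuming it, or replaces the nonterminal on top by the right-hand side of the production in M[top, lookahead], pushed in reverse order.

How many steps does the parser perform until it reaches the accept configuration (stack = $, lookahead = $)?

7

     Stack          Input    Action
  1  $ <S>          u s s $  expand <S> → u <A> <C>
  2  $ <C> <A> u    u s s $  match u
  3  $ <C> <A>      s s $    expand <A> → s <C> s
  4  $ <C> s <C> s  s s $    match s
  5  $ <C> s <C>    s $      expand <C> → λ
  6  $ <C> s        s $      match s
  7  $ <C>          $        expand <C> → λ
Accept reached after 7 steps.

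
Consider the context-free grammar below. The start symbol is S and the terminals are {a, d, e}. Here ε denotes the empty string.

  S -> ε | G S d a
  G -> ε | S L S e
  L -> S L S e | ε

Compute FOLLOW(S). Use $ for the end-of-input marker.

{$, d, e}

FIRST(S): from S->ε we get {ε}; from S->G S d a we get {d, e}. So FIRST(S) = {ε, d, e}.
FIRST(L): from L->S L S e we get {d, e}; from L->ε we get {ε}. So FIRST(L) = {ε, d, e}.
FIRST(G): from G->ε we get {ε}; from G->S L S e we get {d, e}. So FIRST(G) = {ε, d, e}.
FOLLOW(S) includes $ since S is the start symbol.
FOLLOW(S): in S->G S d a, S is followed by d a with FIRST {d}; in G->S L S e (occurrence 1), S is followed by L S e with FIRST {d, e}; in G->S L S e (occurrence 2), S is followed by e with FIRST {e}; in L->S L S e (occurrence 1), S is followed by L S e with FIRST {d, e}; in L->S L S e (occurrence 2), S is followed by e with FIRST {e}. Thus FOLLOW(S) = {$, d, e}.
FOLLOW(G): in S->G S d a, G is followed by S d a with FIRST {d, e}. Thus FOLLOW(G) = {d, e}.
FOLLOW(L): in G->S L S e, L is followed by S e with FIRST {d, e}; in L->S L S e, L is followed by S e with FIRST {d, e}. Thus FOLLOW(L) = {d, e}.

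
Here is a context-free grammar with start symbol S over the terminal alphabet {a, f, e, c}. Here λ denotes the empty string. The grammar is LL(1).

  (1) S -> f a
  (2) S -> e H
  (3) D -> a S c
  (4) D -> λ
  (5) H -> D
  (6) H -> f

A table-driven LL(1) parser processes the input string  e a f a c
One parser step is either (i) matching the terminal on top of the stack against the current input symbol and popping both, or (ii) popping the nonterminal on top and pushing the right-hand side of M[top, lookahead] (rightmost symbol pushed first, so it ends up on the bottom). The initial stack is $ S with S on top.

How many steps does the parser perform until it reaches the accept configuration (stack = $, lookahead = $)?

step 1: stack=$ S  input=e a f a c $  — expand S -> e H
step 2: stack=$ H e  input=e a f a c $  — match e
step 3: stack=$ H  input=a f a c $  — expand H -> D
step 4: stack=$ D  input=a f a c $  — expand D -> a S c
step 5: stack=$ c S a  input=a f a c $  — match a
step 6: stack=$ c S  input=f a c $  — expand S -> f a
step 7: stack=$ c a f  input=f a c $  — match f
step 8: stack=$ c a  input=a c $  — match a
step 9: stack=$ c  input=c $  — match c
Accept reached after 9 steps.

9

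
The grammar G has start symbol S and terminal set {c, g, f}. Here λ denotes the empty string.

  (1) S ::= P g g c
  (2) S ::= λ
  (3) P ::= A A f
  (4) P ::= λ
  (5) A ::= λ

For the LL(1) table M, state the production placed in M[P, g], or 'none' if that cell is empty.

P ::= λ

FIRST(A): from A::=λ we get {λ}. So FIRST(A) = {λ}.
FIRST(P): from P::=A A f we get {f}; from P::=λ we get {λ}. So FIRST(P) = {λ, f}.
FIRST(S): from S::=P g g c we get {f, g}; from S::=λ we get {λ}. So FIRST(S) = {λ, f, g}.
FOLLOW(S) includes $ since S is the start symbol.
FOLLOW(P): in S::=P g g c, P is followed by g g c with FIRST {g}. Thus FOLLOW(P) = {g}.
For P ::= A A f: FIRST(A A f) = {f}, so it goes in M[P, t] for t ∈ {f}.
For P ::= λ: FIRST(λ) = {λ}, so it goes in M[P, t] for t ∈ {}; since λ ∈ FIRST, also for every t ∈ FOLLOW(P) = {g}.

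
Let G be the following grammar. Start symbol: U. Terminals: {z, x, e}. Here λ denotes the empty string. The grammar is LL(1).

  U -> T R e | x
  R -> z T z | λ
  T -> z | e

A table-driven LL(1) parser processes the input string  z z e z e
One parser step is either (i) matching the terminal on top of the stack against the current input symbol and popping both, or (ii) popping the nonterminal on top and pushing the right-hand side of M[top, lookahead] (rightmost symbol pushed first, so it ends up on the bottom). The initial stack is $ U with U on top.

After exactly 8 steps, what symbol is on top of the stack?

step 1: stack=$ U  input=z z e z e $  — expand U -> T R e
step 2: stack=$ e R T  input=z z e z e $  — expand T -> z
step 3: stack=$ e R z  input=z z e z e $  — match z
step 4: stack=$ e R  input=z e z e $  — expand R -> z T z
step 5: stack=$ e z T z  input=z e z e $  — match z
step 6: stack=$ e z T  input=e z e $  — expand T -> e
step 7: stack=$ e z e  input=e z e $  — match e
step 8: stack=$ e z  input=z e $  — match z
Stack after step 8: $ e (top = e).

e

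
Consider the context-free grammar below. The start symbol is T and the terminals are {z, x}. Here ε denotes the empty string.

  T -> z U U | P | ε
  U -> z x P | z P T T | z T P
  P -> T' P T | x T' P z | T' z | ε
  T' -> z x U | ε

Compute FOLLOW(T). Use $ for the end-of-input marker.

FIRST(U) = {z}
FIRST(T') = {ε, z}
FIRST(T) = {ε, x, z}  (via P)
FIRST(P) = {ε, x, z}  (via T' P T, T' z)
FOLLOW(T) includes $ since T is the start symbol.
FOLLOW(T): in U->z P T T (occurrence 1), T is followed by T with FIRST {ε, x, z}; in U->z P T T (occurrence 1), the suffix after T is nullable, so FOLLOW(T) ⊇ FOLLOW(U) = {$, x, z}; in U->z P T T (occurrence 2), the suffix after T is empty, so FOLLOW(T) ⊇ FOLLOW(U) = {$, x, z}; in U->z T P, T is followed by P with FIRST {ε, x, z}; in U->z T P, the suffix after T is nullable, so FOLLOW(T) ⊇ FOLLOW(U) = {$, x, z}; in P->T' P T, the suffix after T is empty, so FOLLOW(T) ⊇ FOLLOW(P) = {$, x, z}. Thus FOLLOW(T) = {$, x, z}.
FOLLOW(U): in T->z U U (occurrence 1), U is followed by U with FIRST {z}; in T->z U U (occurrence 2), the suffix after U is empty, so FOLLOW(U) ⊇ FOLLOW(T) = {$, x, z}; in T'->z x U, the suffix after U is empty, so FOLLOW(U) ⊇ FOLLOW(T') = {$, x, z}. Thus FOLLOW(U) = {$, x, z}.
FOLLOW(P): in T->P, the suffix after P is empty, so FOLLOW(P) ⊇ FOLLOW(T) = {$, x, z}; in U->z x P, the suffix after P is empty, so FOLLOW(P) ⊇ FOLLOW(U) = {$, x, z}; in U->z P T T, P is followed by T T with FIRST {ε, x, z}; in U->z P T T, the suffix after P is nullable, so FOLLOW(P) ⊇ FOLLOW(U) = {$, x, z}; in U->z T P, the suffix after P is empty, so FOLLOW(P) ⊇ FOLLOW(U) = {$, x, z}; in P->T' P T, P is followed by T with FIRST {ε, x, z}; in P->T' P T, the suffix after P is nullable (adds nothing new); in P->x T' P z, P is followed by z with FIRST {z}. Thus FOLLOW(P) = {$, x, z}.
FOLLOW(T'): in P->T' P T, T' is followed by P T with FIRST {ε, x, z}; in P->T' P T, the suffix after T' is nullable, so FOLLOW(T') ⊇ FOLLOW(P) = {$, x, z}; in P->x T' P z, T' is followed by P z with FIRST {x, z}; in P->T' z, T' is followed by z with FIRST {z}. Thus FOLLOW(T') = {$, x, z}.

{$, x, z}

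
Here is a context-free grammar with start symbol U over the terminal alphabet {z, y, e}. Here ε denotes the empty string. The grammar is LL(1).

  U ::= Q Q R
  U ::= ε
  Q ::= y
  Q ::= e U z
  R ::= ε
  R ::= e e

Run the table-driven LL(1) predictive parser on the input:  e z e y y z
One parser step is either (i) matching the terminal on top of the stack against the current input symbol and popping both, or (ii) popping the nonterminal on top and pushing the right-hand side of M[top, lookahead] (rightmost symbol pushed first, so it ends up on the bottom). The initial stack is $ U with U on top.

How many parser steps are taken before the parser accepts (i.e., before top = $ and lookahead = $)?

15

      Stack        Input          Action
   1  $ U          e z e y y z $  expand U ::= Q Q R
   2  $ R Q Q      e z e y y z $  expand Q ::= e U z
   3  $ R Q z U e  e z e y y z $  match e
   4  $ R Q z U    z e y y z $    expand U ::= ε
   5  $ R Q z      z e y y z $    match z
   6  $ R Q        e y y z $      expand Q ::= e U z
   7  $ R z U e    e y y z $      match e
   8  $ R z U      y y z $        expand U ::= Q Q R
   9  $ R z R Q Q  y y z $        expand Q ::= y
  10  $ R z R Q y  y y z $        match y
  11  $ R z R Q    y z $          expand Q ::= y
  12  $ R z R y    y z $          match y
  13  $ R z R      z $            expand R ::= ε
  14  $ R z        z $            match z
  15  $ R          $              expand R ::= ε
Accept reached after 15 steps.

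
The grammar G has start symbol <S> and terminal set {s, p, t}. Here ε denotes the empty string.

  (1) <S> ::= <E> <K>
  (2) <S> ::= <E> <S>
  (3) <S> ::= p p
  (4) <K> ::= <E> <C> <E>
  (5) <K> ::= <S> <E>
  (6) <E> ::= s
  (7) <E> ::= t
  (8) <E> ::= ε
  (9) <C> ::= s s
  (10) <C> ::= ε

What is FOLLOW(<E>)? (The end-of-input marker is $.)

{$, p, s, t}

FIRST(<E>): from <E>::=s we get {s}; from <E>::=t we get {t}; from <E>::=ε we get {ε}. So FIRST(<E>) = {ε, s, t}.
FIRST(<C>): from <C>::=s s we get {s}; from <C>::=ε we get {ε}. So FIRST(<C>) = {ε, s}.
FIRST(<S>): from <S>::=<E> <K> we get {ε, p, s, t}; from <S>::=<E> <S> we get {ε, p, s, t}; from <S>::=p p we get {p}. So FIRST(<S>) = {ε, p, s, t}.
FIRST(<K>): from <K>::=<E> <C> <E> we get {ε, s, t}; from <K>::=<S> <E> we get {ε, p, s, t}. So FIRST(<K>) = {ε, p, s, t}.
FOLLOW(<S>) includes $ since <S> is the start symbol.
FOLLOW(<S>): in <S>::=<E> <S>, the suffix after <S> is empty (adds nothing new); in <K>::=<S> <E>, <S> is followed by <E> with FIRST {ε, s, t}; in <K>::=<S> <E>, the suffix after <S> is nullable, so FOLLOW(<S>) ⊇ FOLLOW(<K>) = {$, s, t}. Thus FOLLOW(<S>) = {$, s, t}.
FOLLOW(<K>): in <S>::=<E> <K>, the suffix after <K> is empty, so FOLLOW(<K>) ⊇ FOLLOW(<S>) = {$, s, t}. Thus FOLLOW(<K>) = {$, s, t}.
FOLLOW(<E>): in <S>::=<E> <K>, <E> is followed by <K> with FIRST {ε, p, s, t}; in <S>::=<E> <K>, the suffix after <E> is nullable, so FOLLOW(<E>) ⊇ FOLLOW(<S>) = {$, s, t}; in <S>::=<E> <S>, <E> is followed by <S> with FIRST {ε, p, s, t}; in <S>::=<E> <S>, the suffix after <E> is nullable, so FOLLOW(<E>) ⊇ FOLLOW(<S>) = {$, s, t}; in <K>::=<E> <C> <E> (occurrence 1), <E> is followed by <C> <E> with FIRST {ε, s, t}; in <K>::=<E> <C> <E> (occurrence 1), the suffix after <E> is nullable, so FOLLOW(<E>) ⊇ FOLLOW(<K>) = {$, s, t}; in <K>::=<E> <C> <E> (occurrence 2), the suffix after <E> is empty, so FOLLOW(<E>) ⊇ FOLLOW(<K>) = {$, s, t}; in <K>::=<S> <E>, the suffix after <E> is empty, so FOLLOW(<E>) ⊇ FOLLOW(<K>) = {$, s, t}. Thus FOLLOW(<E>) = {$, p, s, t}.
FOLLOW(<C>): in <K>::=<E> <C> <E>, <C> is followed by <E> with FIRST {ε, s, t}; in <K>::=<E> <C> <E>, the suffix after <C> is nullable, so FOLLOW(<C>) ⊇ FOLLOW(<K>) = {$, s, t}. Thus FOLLOW(<C>) = {$, s, t}.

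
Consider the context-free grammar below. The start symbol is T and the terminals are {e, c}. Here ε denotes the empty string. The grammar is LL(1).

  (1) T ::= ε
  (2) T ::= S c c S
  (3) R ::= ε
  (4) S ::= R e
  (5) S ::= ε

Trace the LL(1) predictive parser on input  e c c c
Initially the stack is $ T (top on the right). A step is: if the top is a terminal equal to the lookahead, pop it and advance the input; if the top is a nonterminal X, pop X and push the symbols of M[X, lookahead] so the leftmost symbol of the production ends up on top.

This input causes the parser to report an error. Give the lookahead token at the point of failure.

c

     Stack        Input      Action
  1  $ T          e c c c $  expand T ::= S c c S
  2  $ S c c S    e c c c $  expand S ::= R e
  3  $ S c c e R  e c c c $  expand R ::= ε
  4  $ S c c e    e c c c $  match e
  5  $ S c c      c c c $    match c
  6  $ S c        c c $      match c
  7  $ S          c $        expand S ::= ε
  8  $            c $        error: stack empty but input remains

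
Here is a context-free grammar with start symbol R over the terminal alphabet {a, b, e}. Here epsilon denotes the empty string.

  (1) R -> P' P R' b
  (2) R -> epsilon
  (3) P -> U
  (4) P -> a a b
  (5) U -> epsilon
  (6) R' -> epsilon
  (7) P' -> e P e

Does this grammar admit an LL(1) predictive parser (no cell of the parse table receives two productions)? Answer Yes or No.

Yes

FIRST(R) = {epsilon, e}
FIRST(P) = {epsilon, a}
FIRST(U) = {epsilon}
FIRST(R') = {epsilon}
FIRST(P') = {e}
FOLLOW(R) = {$}
FOLLOW(P) = {b, e}
FOLLOW(U) = {b, e}
FOLLOW(R') = {b}
FOLLOW(P') = {a, b}
Each cell of M receives at most one production.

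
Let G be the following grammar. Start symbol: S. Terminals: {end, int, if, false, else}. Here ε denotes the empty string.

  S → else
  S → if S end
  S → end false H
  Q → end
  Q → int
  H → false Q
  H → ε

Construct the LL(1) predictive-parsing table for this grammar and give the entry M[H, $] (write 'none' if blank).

H → ε

FIRST(S): from S→else we get {else}; from S→if S end we get {if}; from S→end false H we get {end}. So FIRST(S) = {else, end, if}.
FIRST(Q): from Q→end we get {end}; from Q→int we get {int}. So FIRST(Q) = {end, int}.
FIRST(H): from H→false Q we get {false}; from H→ε we get {ε}. So FIRST(H) = {ε, false}.
FOLLOW(S) includes $ since S is the start symbol.
FOLLOW(S): in S→if S end, S is followed by end with FIRST {end}. Thus FOLLOW(S) = {$, end}.
FOLLOW(H): in S→end false H, the suffix after H is empty, so FOLLOW(H) ⊇ FOLLOW(S) = {$, end}. Thus FOLLOW(H) = {$, end}.
For H → false Q: FIRST(false Q) = {false}, so it goes in M[H, t] for t ∈ {false}.
For H → ε: FIRST(ε) = {ε}, so it goes in M[H, t] for t ∈ {}; since ε ∈ FIRST, also for every t ∈ FOLLOW(H) = {$, end}.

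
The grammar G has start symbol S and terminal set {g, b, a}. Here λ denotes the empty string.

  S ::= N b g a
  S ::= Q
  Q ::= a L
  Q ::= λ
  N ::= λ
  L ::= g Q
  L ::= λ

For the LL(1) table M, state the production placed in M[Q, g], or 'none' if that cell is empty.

none

FIRST(Q) = {λ, a}
FIRST(N) = {λ}
FIRST(L) = {λ, g}
FIRST(S) = {λ, a, b}  (via N b g a, Q)
FOLLOW(S) includes $ since S is the start symbol.
FOLLOW(S): S appears on no right-hand side. Thus FOLLOW(S) = {$}.
FOLLOW(Q): in S::=Q, the suffix after Q is empty, so FOLLOW(Q) ⊇ FOLLOW(S) = {$}; in L::=g Q, the suffix after Q is empty, so FOLLOW(Q) ⊇ FOLLOW(L) = {$}. Thus FOLLOW(Q) = {$}.
FOLLOW(L): in Q::=a L, the suffix after L is empty, so FOLLOW(L) ⊇ FOLLOW(Q) = {$}. Thus FOLLOW(L) = {$}.
For Q ::= a L: FIRST(a L) = {a}, so it goes in M[Q, t] for t ∈ {a}.
For Q ::= λ: FIRST(λ) = {λ}, so it goes in M[Q, t] for t ∈ {}; since λ ∈ FIRST, also for every t ∈ FOLLOW(Q) = {$}.
None of these place a production in M[Q, g].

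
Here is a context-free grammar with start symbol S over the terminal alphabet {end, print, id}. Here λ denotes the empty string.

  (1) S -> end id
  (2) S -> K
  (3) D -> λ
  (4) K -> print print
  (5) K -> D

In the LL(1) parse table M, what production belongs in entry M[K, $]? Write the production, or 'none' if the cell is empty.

K -> D

FIRST(D) = {λ}
FIRST(K) = {λ, print}  (via D)
FIRST(S) = {λ, end, print}  (via K)
FOLLOW(S) includes $ since S is the start symbol.
FOLLOW(S): S appears on no right-hand side. Thus FOLLOW(S) = {$}.
FOLLOW(K): in S->K, the suffix after K is empty, so FOLLOW(K) ⊇ FOLLOW(S) = {$}. Thus FOLLOW(K) = {$}.
For K -> print print: FIRST(print print) = {print}, so it goes in M[K, t] for t ∈ {print}.
For K -> D: FIRST(D) = {λ}, so it goes in M[K, t] for t ∈ {}; since λ ∈ FIRST, also for every t ∈ FOLLOW(K) = {$}.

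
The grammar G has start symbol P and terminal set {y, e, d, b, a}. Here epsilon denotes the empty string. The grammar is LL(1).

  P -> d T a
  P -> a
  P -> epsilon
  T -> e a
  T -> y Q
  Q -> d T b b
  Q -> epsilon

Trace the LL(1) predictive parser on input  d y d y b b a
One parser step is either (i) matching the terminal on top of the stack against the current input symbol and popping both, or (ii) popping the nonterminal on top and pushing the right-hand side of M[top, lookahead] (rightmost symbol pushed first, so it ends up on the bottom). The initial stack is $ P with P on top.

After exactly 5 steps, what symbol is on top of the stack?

     Stack    Input            Action
  1  $ P      d y d y b b a $  expand P -> d T a
  2  $ a T d  d y d y b b a $  match d
  3  $ a T    y d y b b a $    expand T -> y Q
  4  $ a Q y  y d y b b a $    match y
  5  $ a Q    d y b b a $      expand Q -> d T b b
Stack after step 5: $ a b b T d (top = d).

d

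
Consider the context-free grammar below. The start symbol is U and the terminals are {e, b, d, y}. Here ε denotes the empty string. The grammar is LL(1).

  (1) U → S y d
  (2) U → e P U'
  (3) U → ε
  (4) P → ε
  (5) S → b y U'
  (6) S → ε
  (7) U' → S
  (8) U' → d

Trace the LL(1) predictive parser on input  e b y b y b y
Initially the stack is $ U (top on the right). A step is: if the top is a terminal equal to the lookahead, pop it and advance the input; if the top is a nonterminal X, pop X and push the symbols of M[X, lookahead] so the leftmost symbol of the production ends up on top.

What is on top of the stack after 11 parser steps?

step 1: stack=$ U  input=e b y b y b y $  — expand U → e P U'
step 2: stack=$ U' P e  input=e b y b y b y $  — match e
step 3: stack=$ U' P  input=b y b y b y $  — expand P → ε
step 4: stack=$ U'  input=b y b y b y $  — expand U' → S
step 5: stack=$ S  input=b y b y b y $  — expand S → b y U'
step 6: stack=$ U' y b  input=b y b y b y $  — match b
step 7: stack=$ U' y  input=y b y b y $  — match y
step 8: stack=$ U'  input=b y b y $  — expand U' → S
step 9: stack=$ S  input=b y b y $  — expand S → b y U'
step 10: stack=$ U' y b  input=b y b y $  — match b
step 11: stack=$ U' y  input=y b y $  — match y
Stack after step 11: $ U' (top = U').

U'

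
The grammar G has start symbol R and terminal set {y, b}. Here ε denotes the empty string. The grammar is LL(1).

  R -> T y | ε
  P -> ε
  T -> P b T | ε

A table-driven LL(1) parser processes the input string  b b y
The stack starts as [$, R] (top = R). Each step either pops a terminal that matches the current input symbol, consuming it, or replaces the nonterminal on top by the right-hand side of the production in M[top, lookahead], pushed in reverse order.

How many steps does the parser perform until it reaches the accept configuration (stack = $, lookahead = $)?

9

step 1: stack=$ R  input=b b y $  — expand R -> T y
step 2: stack=$ y T  input=b b y $  — expand T -> P b T
step 3: stack=$ y T b P  input=b b y $  — expand P -> ε
step 4: stack=$ y T b  input=b b y $  — match b
step 5: stack=$ y T  input=b y $  — expand T -> P b T
step 6: stack=$ y T b P  input=b y $  — expand P -> ε
step 7: stack=$ y T b  input=b y $  — match b
step 8: stack=$ y T  input=y $  — expand T -> ε
step 9: stack=$ y  input=y $  — match y
Accept reached after 9 steps.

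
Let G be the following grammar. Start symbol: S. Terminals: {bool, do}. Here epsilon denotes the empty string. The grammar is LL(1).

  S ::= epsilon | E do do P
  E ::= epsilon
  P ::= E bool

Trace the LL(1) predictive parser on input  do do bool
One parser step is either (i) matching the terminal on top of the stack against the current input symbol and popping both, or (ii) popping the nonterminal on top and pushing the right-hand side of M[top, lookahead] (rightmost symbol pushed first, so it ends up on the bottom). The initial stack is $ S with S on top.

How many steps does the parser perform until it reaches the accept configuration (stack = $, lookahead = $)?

7

     Stack        Input         Action
  1  $ S          do do bool $  expand S ::= E do do P
  2  $ P do do E  do do bool $  expand E ::= epsilon
  3  $ P do do    do do bool $  match do
  4  $ P do       do bool $     match do
  5  $ P          bool $        expand P ::= E bool
  6  $ bool E     bool $        expand E ::= epsilon
  7  $ bool       bool $        match bool
Accept reached after 7 steps.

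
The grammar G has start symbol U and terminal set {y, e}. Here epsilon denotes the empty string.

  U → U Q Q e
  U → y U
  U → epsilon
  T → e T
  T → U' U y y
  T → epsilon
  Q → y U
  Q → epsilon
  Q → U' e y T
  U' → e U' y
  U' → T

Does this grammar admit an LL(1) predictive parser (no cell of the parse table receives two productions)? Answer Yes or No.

FIRST(U) = {epsilon, e, y}
FIRST(T) = {epsilon, e, y}
FIRST(Q) = {epsilon, e, y}
FIRST(U') = {epsilon, e, y}
FOLLOW(U) = {$, e, y}
FOLLOW(T) = {e, y}
FOLLOW(Q) = {e, y}
FOLLOW(U') = {e, y}
Cell M[Q, e] receives both Q → epsilon and Q → U' e y T — the grammar is not LL(1).

No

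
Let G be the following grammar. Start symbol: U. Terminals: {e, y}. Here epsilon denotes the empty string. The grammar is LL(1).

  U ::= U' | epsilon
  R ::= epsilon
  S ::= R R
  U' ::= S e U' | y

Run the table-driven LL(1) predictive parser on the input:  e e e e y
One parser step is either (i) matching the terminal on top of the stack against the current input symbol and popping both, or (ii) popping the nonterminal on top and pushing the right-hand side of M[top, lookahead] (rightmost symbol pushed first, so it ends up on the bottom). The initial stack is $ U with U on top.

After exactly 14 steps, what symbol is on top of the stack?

R

step 1: stack=$ U  input=e e e e y $  — expand U ::= U'
step 2: stack=$ U'  input=e e e e y $  — expand U' ::= S e U'
step 3: stack=$ U' e S  input=e e e e y $  — expand S ::= R R
step 4: stack=$ U' e R R  input=e e e e y $  — expand R ::= epsilon
step 5: stack=$ U' e R  input=e e e e y $  — expand R ::= epsilon
step 6: stack=$ U' e  input=e e e e y $  — match e
step 7: stack=$ U'  input=e e e y $  — expand U' ::= S e U'
step 8: stack=$ U' e S  input=e e e y $  — expand S ::= R R
step 9: stack=$ U' e R R  input=e e e y $  — expand R ::= epsilon
step 10: stack=$ U' e R  input=e e e y $  — expand R ::= epsilon
step 11: stack=$ U' e  input=e e e y $  — match e
step 12: stack=$ U'  input=e e y $  — expand U' ::= S e U'
step 13: stack=$ U' e S  input=e e y $  — expand S ::= R R
step 14: stack=$ U' e R R  input=e e y $  — expand R ::= epsilon
Stack after step 14: $ U' e R (top = R).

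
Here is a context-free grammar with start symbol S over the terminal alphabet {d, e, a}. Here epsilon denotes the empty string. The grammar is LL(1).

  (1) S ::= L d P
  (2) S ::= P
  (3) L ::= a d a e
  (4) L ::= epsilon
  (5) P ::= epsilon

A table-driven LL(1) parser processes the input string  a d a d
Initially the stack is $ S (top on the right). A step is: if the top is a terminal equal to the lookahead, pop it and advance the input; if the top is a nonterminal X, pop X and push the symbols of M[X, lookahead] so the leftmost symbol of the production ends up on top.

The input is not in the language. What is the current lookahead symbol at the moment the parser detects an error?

step 1: stack=$ S  input=a d a d $  — expand S ::= L d P
step 2: stack=$ P d L  input=a d a d $  — expand L ::= a d a e
step 3: stack=$ P d e a d a  input=a d a d $  — match a
step 4: stack=$ P d e a d  input=d a d $  — match d
step 5: stack=$ P d e a  input=a d $  — match a
step 6: stack=$ P d e  input=d $  — error: top is terminal e but lookahead is d

d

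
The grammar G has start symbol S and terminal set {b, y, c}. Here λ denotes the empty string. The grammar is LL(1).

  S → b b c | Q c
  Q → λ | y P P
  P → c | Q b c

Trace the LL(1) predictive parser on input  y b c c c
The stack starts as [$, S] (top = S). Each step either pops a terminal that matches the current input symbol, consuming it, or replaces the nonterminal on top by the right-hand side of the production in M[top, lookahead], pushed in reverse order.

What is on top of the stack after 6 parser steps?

step 1: stack=$ S  input=y b c c c $  — expand S → Q c
step 2: stack=$ c Q  input=y b c c c $  — expand Q → y P P
step 3: stack=$ c P P y  input=y b c c c $  — match y
step 4: stack=$ c P P  input=b c c c $  — expand P → Q b c
step 5: stack=$ c P c b Q  input=b c c c $  — expand Q → λ
step 6: stack=$ c P c b  input=b c c c $  — match b
Stack after step 6: $ c P c (top = c).

c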